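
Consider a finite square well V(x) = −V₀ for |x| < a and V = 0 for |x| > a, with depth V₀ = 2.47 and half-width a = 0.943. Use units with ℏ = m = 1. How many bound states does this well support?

N = 2

The dimensionless depth is z₀ = a√(2mV₀)/ℏ = 0.943 × √(4.940) = 2.096.
The even/odd transcendental equations gain one root per π/2 in z₀, giving N = 1 + ⌊2z₀/π⌋ = 1 + ⌊1.334⌋ = 2.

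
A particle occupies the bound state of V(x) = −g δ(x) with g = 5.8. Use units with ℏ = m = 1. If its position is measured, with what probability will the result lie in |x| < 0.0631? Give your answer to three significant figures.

P = 0.519

The normalised bound state is ψ = √κ e^{−κ|x|} with κ = mg/ℏ² = 5.800.
P(|x| < d) = ∫_{−d}^{d} κ e^{−2κ|x|} dx = 1 − e^{−2κd} = 1 − e^{−0.7320} = 0.5190.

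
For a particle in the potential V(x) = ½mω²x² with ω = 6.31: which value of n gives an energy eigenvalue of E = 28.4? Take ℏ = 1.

Invert E_n = (n + ½)ℏω: n = E/ℏω − ½ = 4.001, so n = 4.

n = 4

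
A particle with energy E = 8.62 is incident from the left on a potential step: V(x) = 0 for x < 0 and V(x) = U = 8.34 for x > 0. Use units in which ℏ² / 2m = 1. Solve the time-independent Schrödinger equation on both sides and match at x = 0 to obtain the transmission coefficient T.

The wavenumbers are k₁ = √(2mE)/ℏ = 2.936 on the left and k₂ = √(2m(E − U))/ℏ = 0.5292 on the right.
Continuity of ψ and ψ′ at the step yields the reflection amplitude r = (k₁ − k₂)/(k₁ + k₂) = 0.6946; thus R = |r|² = 0.4824, T = 0.5176.

T = 0.518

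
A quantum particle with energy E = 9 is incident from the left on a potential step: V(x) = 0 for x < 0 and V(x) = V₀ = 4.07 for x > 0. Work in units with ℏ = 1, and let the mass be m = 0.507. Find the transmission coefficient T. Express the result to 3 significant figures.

On each side the TISE gives plane waves with k = √(2m(E − V))/ℏ: k₁ = √(2·0.507·9) = 3.021, k₂ = √(2·0.507·4.93) = 2.236.
Matching ψ and ψ′ at x = 0 gives r = (k₁ − k₂)/(k₁ + k₂), so R = r² = 0.02230 and T = 1 − R = 0.9777.

T = 0.978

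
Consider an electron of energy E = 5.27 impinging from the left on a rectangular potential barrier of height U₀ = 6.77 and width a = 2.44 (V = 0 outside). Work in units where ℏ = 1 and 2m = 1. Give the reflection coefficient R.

E < U₀: inside the barrier ψ ∝ e^{±κx} with κ = √(2m(U₀ − E))/ℏ = 1.225.
κa = 2.988, sinh(κa) = 9.902.
The exact tunnelling result is T⁻¹ = 1 + U₀² sinh²(κa) / [4E(U₀ − E)] = 143.1, so T = 0.00699.
R = 1 − T = 0.993.

R = 0.993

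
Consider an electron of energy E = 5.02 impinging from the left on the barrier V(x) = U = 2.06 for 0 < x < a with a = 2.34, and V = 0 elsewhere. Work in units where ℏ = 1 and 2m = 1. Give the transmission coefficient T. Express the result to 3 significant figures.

Above the barrier the interior wavenumber is k₂ = √(2m(E − U))/ℏ = 1.720, giving phase k₂a = 4.026.
T = [1 + U² sin²(k₂a) / (4E(E − U))]⁻¹ = 1/1.043 = 0.959.

T = 0.959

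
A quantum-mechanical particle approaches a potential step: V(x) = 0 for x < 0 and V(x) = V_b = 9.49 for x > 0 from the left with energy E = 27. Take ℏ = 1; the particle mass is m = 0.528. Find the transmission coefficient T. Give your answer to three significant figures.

On each side the TISE gives plane waves with k = √(2m(E − V))/ℏ: k₁ = √(2·0.528·27) = 5.340, k₂ = √(2·0.528·17.51) = 4.300.
Continuity of ψ and ψ′ at the step yields the reflection amplitude r = (k₁ − k₂)/(k₁ + k₂) = 0.1078; thus R = |r|² = 0.01163, T = 0.9884.

T = 0.988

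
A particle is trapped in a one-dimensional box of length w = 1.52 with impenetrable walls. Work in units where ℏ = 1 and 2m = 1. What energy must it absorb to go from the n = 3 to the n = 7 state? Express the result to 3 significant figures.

E_n = n²π²ℏ²/(2mw²), so ΔE = (7² − 3²) π²ℏ²/(2mw²).
ΔE = 40 × π² / (2 × 0.5 × 1.52²) = 170.9.

ΔE = 171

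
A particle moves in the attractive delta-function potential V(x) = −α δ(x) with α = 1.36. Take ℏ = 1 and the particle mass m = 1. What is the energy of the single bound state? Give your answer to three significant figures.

E = -0.925

For x ≠ 0 the bound state is ψ ∝ e^{−κ|x|}; integrating the TISE across the delta gives the cusp condition 2κ = 2mα/ℏ², so κ = 1.360.
Then E = −ℏ²κ²/(2m) = −mα²/(2ℏ²) = -0.9248.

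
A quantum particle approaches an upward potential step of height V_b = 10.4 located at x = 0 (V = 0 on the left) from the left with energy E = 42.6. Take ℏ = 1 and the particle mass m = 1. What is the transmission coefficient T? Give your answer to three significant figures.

The wavenumbers are k₁ = √(2mE)/ℏ = 9.230 on the left and k₂ = √(2m(E − V_b))/ℏ = 8.025 on the right.
Continuity of ψ and ψ′ at the step yields the reflection amplitude r = (k₁ − k₂)/(k₁ + k₂) = 0.06986; thus R = |r|² = 0.004880, T = 0.9951.

T = 0.995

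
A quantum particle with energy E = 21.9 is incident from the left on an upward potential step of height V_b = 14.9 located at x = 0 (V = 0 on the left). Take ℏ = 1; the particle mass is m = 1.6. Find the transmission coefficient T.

T = 0.923

The wavenumbers are k₁ = √(2mE)/ℏ = 8.371 on the left and k₂ = √(2m(E − V_b))/ℏ = 4.733 on the right.
Matching ψ and ψ′ at x = 0 gives r = (k₁ − k₂)/(k₁ + k₂), so R = r² = 0.07709 and T = 1 − R = 0.9229.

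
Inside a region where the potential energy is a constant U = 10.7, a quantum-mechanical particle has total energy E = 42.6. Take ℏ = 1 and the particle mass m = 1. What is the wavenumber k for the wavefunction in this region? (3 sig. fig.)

With E > U the solution is oscillatory, ψ ∝ e^{±ikx} with k = √(2m(E − U))/ℏ.
k = √(2 × 1 × 31.9) = 7.987.

k = 7.99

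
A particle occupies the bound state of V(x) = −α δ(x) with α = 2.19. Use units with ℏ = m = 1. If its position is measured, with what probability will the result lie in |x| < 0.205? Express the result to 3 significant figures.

The normalised bound state is ψ = √κ e^{−κ|x|} with κ = mα/ℏ² = 2.190.
P(|x| < d) = ∫_{−d}^{d} κ e^{−2κ|x|} dx = 1 − e^{−2κd} = 1 − e^{−0.8979} = 0.5926.

P = 0.593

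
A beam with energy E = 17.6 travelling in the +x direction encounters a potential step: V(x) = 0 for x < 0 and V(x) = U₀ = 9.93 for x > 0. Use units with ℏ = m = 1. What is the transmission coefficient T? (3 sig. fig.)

T = 0.958

The wavenumbers are k₁ = √(2mE)/ℏ = 5.933 on the left and k₂ = √(2m(E − U₀))/ℏ = 3.917 on the right.
Matching ψ and ψ′ at x = 0 gives r = (k₁ − k₂)/(k₁ + k₂), so R = r² = 0.04191 and T = 1 − R = 0.9581.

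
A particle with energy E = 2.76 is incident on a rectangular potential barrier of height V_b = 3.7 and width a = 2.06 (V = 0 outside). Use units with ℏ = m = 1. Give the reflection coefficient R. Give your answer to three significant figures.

Since E < V_b the interior solution is evanescent with decay constant κ = √(2m(V_b − E))/ℏ = 1.371.
κa = 2.825, sinh(κa) = 8.397.
Matching ψ, ψ′ at both faces gives T = [1 + V_b² sinh²(κa) / (4E(V_b − E))]⁻¹ = 1/94.01 = 0.0106.
R = 1 − T = 0.989.

R = 0.989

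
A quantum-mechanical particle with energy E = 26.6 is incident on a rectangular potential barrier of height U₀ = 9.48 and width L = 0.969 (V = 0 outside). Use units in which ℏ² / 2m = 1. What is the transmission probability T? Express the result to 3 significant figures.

Above the barrier the interior wavenumber is k₂ = √(2m(E − U₀))/ℏ = 4.138, giving phase k₂L = 4.009.
T = [1 + U₀² sin²(k₂L) / (4E(E − U₀))]⁻¹ = 1/1.029 = 0.972.

T = 0.972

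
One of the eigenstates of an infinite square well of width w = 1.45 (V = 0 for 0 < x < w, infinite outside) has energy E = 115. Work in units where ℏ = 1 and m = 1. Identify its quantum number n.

From E_n = n²π²ℏ²/(2mw²) invert to n = √(2mw²E)/(πℏ).
n = (1.45/π) × √(2 × 1 × 115) = 7.000 → n = 7.

n = 7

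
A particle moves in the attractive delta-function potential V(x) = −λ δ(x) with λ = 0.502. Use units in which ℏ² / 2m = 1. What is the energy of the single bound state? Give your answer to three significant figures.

E = -0.0630

The bound state is ψ(x) = √κ e^{−κ|x|}. The derivative jump ψ'(0⁺) − ψ'(0⁻) = −(2mλ/ℏ²)ψ(0) fixes κ = mλ/ℏ² = 0.2510.
Then E = −ℏ²κ²/(2m) = −mλ²/(2ℏ²) = -0.06300.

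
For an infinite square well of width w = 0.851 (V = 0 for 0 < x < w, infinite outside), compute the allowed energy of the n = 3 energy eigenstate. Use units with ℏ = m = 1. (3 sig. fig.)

E = 61.3

The infinite-well eigenfunctions ψ_n = √(2/w) sin(nπx/w) vanish at both walls, giving E_n = n²π²ℏ²/(2mw²).
E_3 = 3² × π² / (2 × 1 × 0.851²) = 61.33.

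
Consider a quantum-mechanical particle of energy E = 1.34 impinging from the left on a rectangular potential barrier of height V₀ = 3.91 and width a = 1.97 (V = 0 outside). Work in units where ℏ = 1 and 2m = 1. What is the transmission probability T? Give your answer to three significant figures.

Since E < V₀ the interior solution is evanescent with decay constant κ = √(2m(V₀ − E))/ℏ = 1.603.
κa = 3.158, sinh(κa) = 11.74.
Matching ψ, ψ′ at both faces gives T = [1 + V₀² sinh²(κa) / (4E(V₀ − E))]⁻¹ = 1/154.0 = 0.00649.

T = 0.00649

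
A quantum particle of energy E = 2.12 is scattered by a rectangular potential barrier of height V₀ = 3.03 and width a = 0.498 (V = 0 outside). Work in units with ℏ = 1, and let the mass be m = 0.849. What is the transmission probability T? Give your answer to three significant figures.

E < V₀: inside the barrier ψ ∝ e^{±κx} with κ = √(2m(V₀ − E))/ℏ = 1.243.
κa = 0.6190, sinh(κa) = 0.6593.
Matching ψ, ψ′ at both faces gives T = [1 + V₀² sinh²(κa) / (4E(V₀ − E))]⁻¹ = 1/1.517 = 0.659.

T = 0.659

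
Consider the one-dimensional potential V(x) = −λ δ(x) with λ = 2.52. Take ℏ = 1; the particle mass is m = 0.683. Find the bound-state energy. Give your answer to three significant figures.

For x ≠ 0 the bound state is ψ ∝ e^{−κ|x|}; integrating the TISE across the delta gives the cusp condition 2κ = 2mλ/ℏ², so κ = 1.721.
Then E = −ℏ²κ²/(2m) = −mλ²/(2ℏ²) = -2.169.

E = -2.17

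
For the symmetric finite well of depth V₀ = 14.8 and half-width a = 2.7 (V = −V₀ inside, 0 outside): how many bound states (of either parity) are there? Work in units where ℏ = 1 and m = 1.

N = 10

The dimensionless depth is z₀ = a√(2mV₀)/ℏ = 2.7 × √(29.60) = 14.69.
A new bound state (alternating even/odd) appears each time z₀ passes a multiple of π/2, so N = ⌊2z₀/π⌋ + 1 = ⌊9.352⌋ + 1 = 10.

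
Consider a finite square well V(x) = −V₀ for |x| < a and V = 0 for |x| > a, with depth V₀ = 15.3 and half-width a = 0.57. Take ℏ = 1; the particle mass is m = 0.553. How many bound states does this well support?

N = 2

The dimensionless depth is z₀ = a√(2mV₀)/ℏ = 0.57 × √(16.92) = 2.345.
A new bound state (alternating even/odd) appears each time z₀ passes a multiple of π/2, so N = ⌊2z₀/π⌋ + 1 = ⌊1.493⌋ + 1 = 2.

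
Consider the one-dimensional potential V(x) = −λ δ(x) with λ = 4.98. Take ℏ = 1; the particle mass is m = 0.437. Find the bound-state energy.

The bound state is ψ(x) = √κ e^{−κ|x|}. The derivative jump ψ'(0⁺) − ψ'(0⁻) = −(2mλ/ℏ²)ψ(0) fixes κ = mλ/ℏ² = 2.176.
Then E = −ℏ²κ²/(2m) = −mλ²/(2ℏ²) = -5.419.

E = -5.42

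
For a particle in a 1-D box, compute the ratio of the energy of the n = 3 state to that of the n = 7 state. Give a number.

0.183673

E_n = n²π²ℏ²/(2mL²) so the ratio is n₂²/n₁² = 9/49 = 0.183673.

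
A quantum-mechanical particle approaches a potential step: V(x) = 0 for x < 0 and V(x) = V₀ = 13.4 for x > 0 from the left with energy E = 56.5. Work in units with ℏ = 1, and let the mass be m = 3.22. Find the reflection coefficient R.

R = 0.00457

On each side the TISE gives plane waves with k = √(2m(E − V))/ℏ: k₁ = √(2·3.22·56.5) = 19.08, k₂ = √(2·3.22·43.1) = 16.66.
Continuity of ψ and ψ′ at the step yields the reflection amplitude r = (k₁ − k₂)/(k₁ + k₂) = 0.06758; thus R = |r|² = 0.004567, T = 0.9954.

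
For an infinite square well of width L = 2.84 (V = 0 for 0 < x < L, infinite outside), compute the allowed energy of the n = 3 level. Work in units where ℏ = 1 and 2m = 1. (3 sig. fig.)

E = 11.0

Requiring ψ(0) = ψ(L) = 0 quantises k = nπ/L, hence E_n = ℏ²k²/2m = n²π²ℏ²/(2mL²).
E_3 = 3² × π² / (2 × 0.5 × 2.84²) = 11.01.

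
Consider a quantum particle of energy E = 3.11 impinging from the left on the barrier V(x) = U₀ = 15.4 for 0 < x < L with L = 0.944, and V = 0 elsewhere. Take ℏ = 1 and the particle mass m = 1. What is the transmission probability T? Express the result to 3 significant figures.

Since E < U₀ the interior solution is evanescent with decay constant κ = √(2m(U₀ − E))/ℏ = 4.958.
κL = 4.680, sinh(κL) = 53.89.
The exact tunnelling result is T⁻¹ = 1 + U₀² sinh²(κL) / [4E(U₀ − E)] = 4506, so T = 0.000222.

T = 0.000222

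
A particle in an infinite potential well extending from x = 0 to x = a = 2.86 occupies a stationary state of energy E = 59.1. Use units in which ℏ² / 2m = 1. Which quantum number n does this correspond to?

n = 7

From E_n = n²π²ℏ²/(2ma²) invert to n = √(2ma²E)/(πℏ).
n = (2.86/π) × √(2 × 0.5 × 59.1) = 6.999 → n = 7.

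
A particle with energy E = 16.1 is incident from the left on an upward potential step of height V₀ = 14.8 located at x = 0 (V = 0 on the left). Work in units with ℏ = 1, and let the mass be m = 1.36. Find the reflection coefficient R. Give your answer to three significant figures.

The wavenumbers are k₁ = √(2mE)/ℏ = 6.618 on the left and k₂ = √(2m(E − V₀))/ℏ = 1.880 on the right.
Continuity of ψ and ψ′ at the step yields the reflection amplitude r = (k₁ − k₂)/(k₁ + k₂) = 0.5574; thus R = |r|² = 0.3107, T = 0.6893.

R = 0.311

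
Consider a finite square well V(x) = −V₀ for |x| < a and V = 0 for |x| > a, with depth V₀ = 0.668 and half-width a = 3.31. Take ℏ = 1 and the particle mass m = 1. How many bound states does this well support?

The dimensionless depth is z₀ = a√(2mV₀)/ℏ = 3.31 × √(1.336) = 3.826.
A new bound state (alternating even/odd) appears each time z₀ passes a multiple of π/2, so N = ⌊2z₀/π⌋ + 1 = ⌊2.436⌋ + 1 = 3.

N = 3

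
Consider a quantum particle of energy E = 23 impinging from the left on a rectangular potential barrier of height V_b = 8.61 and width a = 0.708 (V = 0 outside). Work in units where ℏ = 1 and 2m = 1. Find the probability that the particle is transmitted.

Above the barrier the interior wavenumber is k₂ = √(2m(E − V_b))/ℏ = 3.793, giving phase k₂a = 2.686.
Matching at both interfaces gives T⁻¹ = 1 + V_b² sin²(k₂a) / [4E(E − V_b)] = 1.011, hence T = 0.989.

T = 0.989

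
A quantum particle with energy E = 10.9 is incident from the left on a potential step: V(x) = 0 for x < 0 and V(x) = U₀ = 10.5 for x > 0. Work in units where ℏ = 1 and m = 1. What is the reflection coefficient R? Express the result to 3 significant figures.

The wavenumbers are k₁ = √(2mE)/ℏ = 4.669 on the left and k₂ = √(2m(E − U₀))/ℏ = 0.8944 on the right.
Continuity of ψ and ψ′ at the step yields the reflection amplitude r = (k₁ − k₂)/(k₁ + k₂) = 0.6785; thus R = |r|² = 0.4603, T = 0.5397.

R = 0.460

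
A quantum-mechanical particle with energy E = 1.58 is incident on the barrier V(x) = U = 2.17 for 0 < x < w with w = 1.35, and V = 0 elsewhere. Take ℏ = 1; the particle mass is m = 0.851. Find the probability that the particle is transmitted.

T = 0.196

Since E < U the interior solution is evanescent with decay constant κ = √(2m(U − E))/ℏ = 1.002.
κw = 1.353, sinh(κw) = 1.805.
Matching ψ, ψ′ at both faces gives T = [1 + U² sinh²(κw) / (4E(U − E))]⁻¹ = 1/5.114 = 0.196.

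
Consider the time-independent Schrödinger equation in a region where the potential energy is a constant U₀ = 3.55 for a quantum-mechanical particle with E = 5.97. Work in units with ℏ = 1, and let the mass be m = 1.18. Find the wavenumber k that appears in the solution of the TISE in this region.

With E > U₀ the solution is oscillatory, ψ ∝ e^{±ikx} with k = √(2m(E − U₀))/ℏ.
k = √(2 × 1.18 × 2.42) = 2.390.

k = 2.39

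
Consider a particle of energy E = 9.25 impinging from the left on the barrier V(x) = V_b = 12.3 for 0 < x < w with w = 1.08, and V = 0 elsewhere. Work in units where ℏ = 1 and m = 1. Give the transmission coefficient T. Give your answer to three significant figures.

Since E < V_b the interior solution is evanescent with decay constant κ = √(2m(V_b − E))/ℏ = 2.470.
κw = 2.667, sinh(κw) = 7.167.
Matching ψ, ψ′ at both faces gives T = [1 + V_b² sinh²(κw) / (4E(V_b − E))]⁻¹ = 1/69.85 = 0.0143.

T = 0.0143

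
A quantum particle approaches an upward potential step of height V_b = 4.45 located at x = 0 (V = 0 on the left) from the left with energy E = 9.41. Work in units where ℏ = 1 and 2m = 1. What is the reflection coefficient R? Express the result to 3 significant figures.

On each side the TISE gives plane waves with k = √(2m(E − V))/ℏ: k₁ = √(2·½·9.41) = 3.068, k₂ = √(2·½·4.96) = 2.227.
Matching ψ and ψ′ at x = 0 gives r = (k₁ − k₂)/(k₁ + k₂), so R = r² = 0.02520 and T = 1 − R = 0.9748.

R = 0.0252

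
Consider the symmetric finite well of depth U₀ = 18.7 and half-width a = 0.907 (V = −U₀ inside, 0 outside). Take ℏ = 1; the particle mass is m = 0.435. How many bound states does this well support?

N = 3

Define the well-strength parameter z₀ = (a/ℏ)√(2mU₀) = 0.907 × √(2·0.435·18.7) = 3.658.
The even/odd transcendental equations gain one root per π/2 in z₀, giving N = 1 + ⌊2z₀/π⌋ = 1 + ⌊2.329⌋ = 3.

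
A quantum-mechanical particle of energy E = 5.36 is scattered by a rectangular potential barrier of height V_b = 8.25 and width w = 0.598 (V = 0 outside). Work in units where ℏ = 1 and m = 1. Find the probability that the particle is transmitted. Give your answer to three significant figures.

T = 0.187

E < V_b: inside the barrier ψ ∝ e^{±κx} with κ = √(2m(V_b − E))/ℏ = 2.404.
κw = 1.438, sinh(κw) = 1.987.
The exact tunnelling result is T⁻¹ = 1 + V_b² sinh²(κw) / [4E(V_b − E)] = 5.336, so T = 0.187.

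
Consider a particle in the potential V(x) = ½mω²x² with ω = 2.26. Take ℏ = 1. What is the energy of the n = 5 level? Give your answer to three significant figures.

The oscillator eigenvalues are E_n = ℏω(n + ½), so E_5 = 2.26 × 5.5 = 12.43.

E = 12.4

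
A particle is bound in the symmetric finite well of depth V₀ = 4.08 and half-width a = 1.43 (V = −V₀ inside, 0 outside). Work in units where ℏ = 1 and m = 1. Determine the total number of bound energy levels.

The dimensionless depth is z₀ = a√(2mV₀)/ℏ = 1.43 × √(8.160) = 4.085.
The even/odd transcendental equations gain one root per π/2 in z₀, giving N = 1 + ⌊2z₀/π⌋ = 1 + ⌊2.601⌋ = 3.

N = 3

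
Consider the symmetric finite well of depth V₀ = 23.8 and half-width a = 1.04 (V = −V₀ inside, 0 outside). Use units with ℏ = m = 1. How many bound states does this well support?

N = 5

The dimensionless depth is z₀ = a√(2mV₀)/ℏ = 1.04 × √(47.60) = 7.175.
The even/odd transcendental equations gain one root per π/2 in z₀, giving N = 1 + ⌊2z₀/π⌋ = 1 + ⌊4.568⌋ = 5.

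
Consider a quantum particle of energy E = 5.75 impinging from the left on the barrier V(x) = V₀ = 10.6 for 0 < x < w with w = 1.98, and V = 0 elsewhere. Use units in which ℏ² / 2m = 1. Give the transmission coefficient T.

T = 0.000648

Since E < V₀ the interior solution is evanescent with decay constant κ = √(2m(V₀ − E))/ℏ = 2.202.
κw = 4.360, sinh(κw) = 39.14.
Matching ψ, ψ′ at both faces gives T = [1 + V₀² sinh²(κw) / (4E(V₀ − E))]⁻¹ = 1/1544 = 0.000648.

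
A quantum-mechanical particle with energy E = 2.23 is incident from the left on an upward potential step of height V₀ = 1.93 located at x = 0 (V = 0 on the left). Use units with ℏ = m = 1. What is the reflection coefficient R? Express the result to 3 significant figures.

R = 0.215

On each side the TISE gives plane waves with k = √(2m(E − V))/ℏ: k₁ = √(2·1·2.23) = 2.112, k₂ = √(2·1·0.3) = 0.7746.
Matching ψ and ψ′ at x = 0 gives r = (k₁ − k₂)/(k₁ + k₂), so R = r² = 0.2146 and T = 1 − R = 0.7854.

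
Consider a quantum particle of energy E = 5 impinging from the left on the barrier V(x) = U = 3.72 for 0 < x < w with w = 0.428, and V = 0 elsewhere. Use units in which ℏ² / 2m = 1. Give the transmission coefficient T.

T = 0.895

Above the barrier the interior wavenumber is k₂ = √(2m(E − U))/ℏ = 1.131, giving phase k₂w = 0.4842.
T = [1 + U² sin²(k₂w) / (4E(E − U))]⁻¹ = 1/1.117 = 0.895.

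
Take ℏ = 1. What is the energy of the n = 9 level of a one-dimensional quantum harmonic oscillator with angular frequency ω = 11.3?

Using E_n = (n + ½)ℏω: E_9 = 9.5 × 11.3 = 107.4.

E = 107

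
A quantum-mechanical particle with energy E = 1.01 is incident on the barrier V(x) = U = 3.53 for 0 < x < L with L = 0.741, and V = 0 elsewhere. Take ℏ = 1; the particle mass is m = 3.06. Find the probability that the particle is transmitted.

T = 0.00966

Since E < U the interior solution is evanescent with decay constant κ = √(2m(U − E))/ℏ = 3.927.
κL = 2.910, sinh(κL) = 9.151.
The exact tunnelling result is T⁻¹ = 1 + U² sinh²(κL) / [4E(U − E)] = 103.5, so T = 0.00966.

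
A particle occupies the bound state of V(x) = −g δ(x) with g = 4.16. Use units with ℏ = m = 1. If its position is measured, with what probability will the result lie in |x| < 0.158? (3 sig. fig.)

The normalised bound state is ψ = √κ e^{−κ|x|} with κ = mg/ℏ² = 4.160.
P(|x| < d) = ∫_{−d}^{d} κ e^{−2κ|x|} dx = 1 − e^{−2κd} = 1 − e^{−1.315} = 0.7314.

P = 0.731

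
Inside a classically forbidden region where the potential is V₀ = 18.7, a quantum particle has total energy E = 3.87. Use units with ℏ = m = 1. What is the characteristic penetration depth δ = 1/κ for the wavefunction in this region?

Since E < V₀ the TISE in this region is ψ'' = κ²ψ with κ = √(2m(V₀ − E))/ℏ.
κ = √(2 × 1 × 14.83) = 5.446. The penetration depth is δ = 1/κ = 0.184.

δ = 0.184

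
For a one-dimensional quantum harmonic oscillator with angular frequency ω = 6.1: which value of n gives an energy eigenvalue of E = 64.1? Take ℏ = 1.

n = 10

Invert E_n = (n + ½)ℏω: n = E/ℏω − ½ = 10.008, so n = 10.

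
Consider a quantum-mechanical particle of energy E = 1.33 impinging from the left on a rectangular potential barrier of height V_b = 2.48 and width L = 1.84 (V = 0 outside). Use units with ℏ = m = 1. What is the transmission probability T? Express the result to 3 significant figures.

E < V_b: inside the barrier ψ ∝ e^{±κx} with κ = √(2m(V_b − E))/ℏ = 1.517.
κL = 2.790, sinh(κL) = 8.114.
The exact tunnelling result is T⁻¹ = 1 + V_b² sinh²(κL) / [4E(V_b − E)] = 67.18, so T = 0.0149.

T = 0.0149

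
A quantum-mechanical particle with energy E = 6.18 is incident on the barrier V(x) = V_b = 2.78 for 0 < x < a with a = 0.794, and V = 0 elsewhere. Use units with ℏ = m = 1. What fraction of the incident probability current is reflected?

R = 0.0662

Above the barrier the interior wavenumber is k₂ = √(2m(E − V_b))/ℏ = 2.608, giving phase k₂a = 2.070.
T = [1 + V_b² sin²(k₂a) / (4E(E − V_b))]⁻¹ = 1/1.071 = 0.934.
R = 1 − T = 0.0662.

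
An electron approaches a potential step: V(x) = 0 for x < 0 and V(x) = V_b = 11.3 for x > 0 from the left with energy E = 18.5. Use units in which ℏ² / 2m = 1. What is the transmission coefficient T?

The wavenumbers are k₁ = √(2mE)/ℏ = 4.301 on the left and k₂ = √(2m(E − V_b))/ℏ = 2.683 on the right.
Continuity of ψ and ψ′ at the step yields the reflection amplitude r = (k₁ − k₂)/(k₁ + k₂) = 0.2316; thus R = |r|² = 0.05366, T = 0.9463.

T = 0.946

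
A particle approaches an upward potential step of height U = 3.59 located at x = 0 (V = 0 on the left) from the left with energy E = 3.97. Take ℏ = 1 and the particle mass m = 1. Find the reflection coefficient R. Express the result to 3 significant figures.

On each side the TISE gives plane waves with k = √(2m(E − V))/ℏ: k₁ = √(2·1·3.97) = 2.818, k₂ = √(2·1·0.38) = 0.8718.
Matching ψ and ψ′ at x = 0 gives r = (k₁ − k₂)/(k₁ + k₂), so R = r² = 0.2782 and T = 1 − R = 0.7218.

R = 0.278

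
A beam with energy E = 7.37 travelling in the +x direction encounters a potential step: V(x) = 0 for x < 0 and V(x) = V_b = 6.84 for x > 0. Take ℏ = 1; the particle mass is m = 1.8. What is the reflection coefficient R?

R = 0.333

The wavenumbers are k₁ = √(2mE)/ℏ = 5.151 on the left and k₂ = √(2m(E − V_b))/ℏ = 1.381 on the right.
Matching ψ and ψ′ at x = 0 gives r = (k₁ − k₂)/(k₁ + k₂), so R = r² = 0.3330 and T = 1 − R = 0.6670.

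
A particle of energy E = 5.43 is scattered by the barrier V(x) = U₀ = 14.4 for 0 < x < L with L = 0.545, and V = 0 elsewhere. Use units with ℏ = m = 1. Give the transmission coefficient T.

E < U₀: inside the barrier ψ ∝ e^{±κx} with κ = √(2m(U₀ − E))/ℏ = 4.236.
κL = 2.308, sinh(κL) = 4.979.
The exact tunnelling result is T⁻¹ = 1 + U₀² sinh²(κL) / [4E(U₀ − E)] = 27.39, so T = 0.0365.

T = 0.0365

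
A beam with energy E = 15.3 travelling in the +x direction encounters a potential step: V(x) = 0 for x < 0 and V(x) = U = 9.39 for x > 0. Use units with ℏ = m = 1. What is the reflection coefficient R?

R = 0.0545

On each side the TISE gives plane waves with k = √(2m(E − V))/ℏ: k₁ = √(2·1·15.3) = 5.532, k₂ = √(2·1·5.91) = 3.438.
Continuity of ψ and ψ′ at the step yields the reflection amplitude r = (k₁ − k₂)/(k₁ + k₂) = 0.2334; thus R = |r|² = 0.05448, T = 0.9455.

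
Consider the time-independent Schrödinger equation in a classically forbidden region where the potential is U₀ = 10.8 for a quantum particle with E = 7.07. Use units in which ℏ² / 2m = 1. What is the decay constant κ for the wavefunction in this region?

κ = 1.93

Since E < U₀ the TISE in this region is ψ'' = κ²ψ with κ = √(2m(U₀ − E))/ℏ.
κ = √(2 × 0.5 × 3.73) = 1.931.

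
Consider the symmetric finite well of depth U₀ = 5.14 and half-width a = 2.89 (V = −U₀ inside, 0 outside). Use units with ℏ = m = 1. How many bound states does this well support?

N = 6

The dimensionless depth is z₀ = a√(2mU₀)/ℏ = 2.89 × √(10.28) = 9.266.
A new bound state (alternating even/odd) appears each time z₀ passes a multiple of π/2, so N = ⌊2z₀/π⌋ + 1 = ⌊5.899⌋ + 1 = 6.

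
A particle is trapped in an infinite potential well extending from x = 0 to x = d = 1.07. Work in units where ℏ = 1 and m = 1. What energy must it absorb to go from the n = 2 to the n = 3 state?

ΔE = 21.6

E_n = n²π²ℏ²/(2md²), so ΔE = (3² − 2²) π²ℏ²/(2md²).
ΔE = 5 × π² / (2 × 1 × 1.07²) = 21.55.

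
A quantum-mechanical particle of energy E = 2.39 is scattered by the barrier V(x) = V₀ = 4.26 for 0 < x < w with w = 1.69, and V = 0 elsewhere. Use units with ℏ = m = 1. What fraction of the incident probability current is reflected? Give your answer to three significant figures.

Since E < V₀ the interior solution is evanescent with decay constant κ = √(2m(V₀ − E))/ℏ = 1.934.
κw = 3.268, sinh(κw) = 13.11.
Matching ψ, ψ′ at both faces gives T = [1 + V₀² sinh²(κw) / (4E(V₀ − E))]⁻¹ = 1/175.6 = 0.00570.
R = 1 − T = 0.994.

R = 0.994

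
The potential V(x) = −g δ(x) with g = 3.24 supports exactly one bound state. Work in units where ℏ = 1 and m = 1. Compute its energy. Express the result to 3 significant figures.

For x ≠ 0 the bound state is ψ ∝ e^{−κ|x|}; integrating the TISE across the delta gives the cusp condition 2κ = 2mg/ℏ², so κ = 3.240.
Then E = −ℏ²κ²/(2m) = −mg²/(2ℏ²) = -5.249.

E = -5.25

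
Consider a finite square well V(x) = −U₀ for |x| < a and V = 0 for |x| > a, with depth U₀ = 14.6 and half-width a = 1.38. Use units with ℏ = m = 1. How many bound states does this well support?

The dimensionless depth is z₀ = a√(2mU₀)/ℏ = 1.38 × √(29.20) = 7.457.
A new bound state (alternating even/odd) appears each time z₀ passes a multiple of π/2, so N = ⌊2z₀/π⌋ + 1 = ⌊4.747⌋ + 1 = 5.

N = 5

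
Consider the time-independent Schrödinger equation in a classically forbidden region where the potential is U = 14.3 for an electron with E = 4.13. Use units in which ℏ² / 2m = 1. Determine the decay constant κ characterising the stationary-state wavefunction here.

Since E < U the TISE in this region is ψ'' = κ²ψ with κ = √(2m(U − E))/ℏ.
κ = √(2 × 0.5 × 10.17) = 3.189.

κ = 3.19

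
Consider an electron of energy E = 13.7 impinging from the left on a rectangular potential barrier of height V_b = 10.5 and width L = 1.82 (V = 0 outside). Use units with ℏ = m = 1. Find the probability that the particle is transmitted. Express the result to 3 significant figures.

Above the barrier the interior wavenumber is k₂ = √(2m(E − V_b))/ℏ = 2.530, giving phase k₂L = 4.604.
T = [1 + V_b² sin²(k₂L) / (4E(E − V_b))]⁻¹ = 1/1.621 = 0.617.

T = 0.617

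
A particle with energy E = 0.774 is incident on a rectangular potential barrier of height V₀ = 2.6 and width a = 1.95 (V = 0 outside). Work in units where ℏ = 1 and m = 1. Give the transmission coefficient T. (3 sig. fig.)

E < V₀: inside the barrier ψ ∝ e^{±κx} with κ = √(2m(V₀ − E))/ℏ = 1.911.
κa = 3.726, sinh(κa) = 20.75.
The exact tunnelling result is T⁻¹ = 1 + V₀² sinh²(κa) / [4E(V₀ − E)] = 516.1, so T = 0.00194.

T = 0.00194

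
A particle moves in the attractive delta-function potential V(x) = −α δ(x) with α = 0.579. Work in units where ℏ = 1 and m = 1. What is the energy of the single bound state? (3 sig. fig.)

E = -0.168

The bound state is ψ(x) = √κ e^{−κ|x|}. The derivative jump ψ'(0⁺) − ψ'(0⁻) = −(2mα/ℏ²)ψ(0) fixes κ = mα/ℏ² = 0.5790.
Then E = −ℏ²κ²/(2m) = −mα²/(2ℏ²) = -0.1676.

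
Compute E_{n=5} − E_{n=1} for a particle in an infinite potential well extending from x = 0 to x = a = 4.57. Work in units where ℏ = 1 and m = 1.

ΔE = 5.67

E_n = n²π²ℏ²/(2ma²), so ΔE = (5² − 1²) π²ℏ²/(2ma²).
ΔE = 24 × π² / (2 × 1 × 4.57²) = 5.671.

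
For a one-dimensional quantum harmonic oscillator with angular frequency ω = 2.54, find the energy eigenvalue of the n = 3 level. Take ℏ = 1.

E = 8.89

Using E_n = (n + ½)ℏω: E_3 = 3.5 × 2.54 = 8.890.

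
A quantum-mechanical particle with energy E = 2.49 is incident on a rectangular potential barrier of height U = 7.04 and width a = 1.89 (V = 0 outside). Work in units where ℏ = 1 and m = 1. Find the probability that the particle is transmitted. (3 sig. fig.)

T = 0.0000408

Since E < U the interior solution is evanescent with decay constant κ = √(2m(U − E))/ℏ = 3.017.
κa = 5.701, sinh(κa) = 149.6.
The exact tunnelling result is T⁻¹ = 1 + U² sinh²(κa) / [4E(U − E)] = 24490, so T = 0.0000408.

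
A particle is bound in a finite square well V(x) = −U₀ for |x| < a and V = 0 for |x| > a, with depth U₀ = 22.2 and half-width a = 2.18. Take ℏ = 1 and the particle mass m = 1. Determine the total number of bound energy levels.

Define the well-strength parameter z₀ = (a/ℏ)√(2mU₀) = 2.18 × √(2·1·22.2) = 14.53.
A new bound state (alternating even/odd) appears each time z₀ passes a multiple of π/2, so N = ⌊2z₀/π⌋ + 1 = ⌊9.248⌋ + 1 = 10.

N = 10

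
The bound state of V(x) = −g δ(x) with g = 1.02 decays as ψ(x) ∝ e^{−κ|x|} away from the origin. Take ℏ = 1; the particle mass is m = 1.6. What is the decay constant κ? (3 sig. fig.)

Integrate −(ℏ²/2m)ψ'' − gδ(x)ψ = Eψ from −ε to +ε: the ψ'' term gives ψ'(0⁺) − ψ'(0⁻) and the δ term gives −(2mg/ℏ²)ψ(0).
With ψ ∝ e^{−κ|x|} this yields −2κ = −2mg/ℏ², so κ = mg/ℏ² = 1.632.

κ = 1.63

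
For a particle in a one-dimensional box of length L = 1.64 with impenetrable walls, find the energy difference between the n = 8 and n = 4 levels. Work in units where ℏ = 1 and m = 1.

ΔE = 88.1

E_n = n²π²ℏ²/(2mL²), so ΔE = (8² − 4²) π²ℏ²/(2mL²).
ΔE = 48 × π² / (2 × 1 × 1.64²) = 88.07.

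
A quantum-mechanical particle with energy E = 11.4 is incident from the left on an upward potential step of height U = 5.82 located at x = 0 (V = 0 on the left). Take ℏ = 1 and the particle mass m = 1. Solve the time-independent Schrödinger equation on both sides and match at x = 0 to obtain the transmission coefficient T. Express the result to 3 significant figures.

T = 0.969

On each side the TISE gives plane waves with k = √(2m(E − V))/ℏ: k₁ = √(2·1·11.4) = 4.775, k₂ = √(2·1·5.58) = 3.341.
Matching ψ and ψ′ at x = 0 gives r = (k₁ − k₂)/(k₁ + k₂), so R = r² = 0.03123 and T = 1 − R = 0.9688.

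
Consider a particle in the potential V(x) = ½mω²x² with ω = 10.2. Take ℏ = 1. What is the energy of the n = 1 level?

E = 15.3

The oscillator eigenvalues are E_n = ℏω(n + ½), so E_1 = 10.2 × 1.5 = 15.30.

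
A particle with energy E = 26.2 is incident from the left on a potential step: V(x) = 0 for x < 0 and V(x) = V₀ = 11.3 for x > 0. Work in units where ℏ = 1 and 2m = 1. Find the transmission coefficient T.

T = 0.980

On each side the TISE gives plane waves with k = √(2m(E − V))/ℏ: k₁ = √(2·½·26.2) = 5.119, k₂ = √(2·½·14.9) = 3.860.
Continuity of ψ and ψ′ at the step yields the reflection amplitude r = (k₁ − k₂)/(k₁ + k₂) = 0.1402; thus R = |r|² = 0.01965, T = 0.9804.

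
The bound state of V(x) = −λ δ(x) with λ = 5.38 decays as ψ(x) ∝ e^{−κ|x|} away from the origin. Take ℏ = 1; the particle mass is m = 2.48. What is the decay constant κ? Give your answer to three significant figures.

κ = 13.3

Integrate −(ℏ²/2m)ψ'' − λδ(x)ψ = Eψ from −ε to +ε: the ψ'' term gives ψ'(0⁺) − ψ'(0⁻) and the δ term gives −(2mλ/ℏ²)ψ(0).
With ψ ∝ e^{−κ|x|} this yields −2κ = −2mλ/ℏ², so κ = mλ/ℏ² = 13.34.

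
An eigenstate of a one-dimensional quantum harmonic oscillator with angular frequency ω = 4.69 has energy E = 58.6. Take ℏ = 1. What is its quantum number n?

Invert E_n = (n + ½)ℏω: n = E/ℏω − ½ = 11.995, so n = 12.

n = 12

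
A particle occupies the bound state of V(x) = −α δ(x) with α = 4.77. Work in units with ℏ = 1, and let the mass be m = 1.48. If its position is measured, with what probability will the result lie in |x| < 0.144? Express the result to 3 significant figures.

P = 0.869

The normalised bound state is ψ = √κ e^{−κ|x|} with κ = mα/ℏ² = 7.060.
P(|x| < d) = ∫_{−d}^{d} κ e^{−2κ|x|} dx = 1 − e^{−2κd} = 1 − e^{−2.033} = 0.8691.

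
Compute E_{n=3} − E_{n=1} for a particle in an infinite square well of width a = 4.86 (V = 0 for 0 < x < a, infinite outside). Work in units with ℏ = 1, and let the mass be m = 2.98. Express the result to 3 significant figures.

ΔE = 0.561

E_n = n²π²ℏ²/(2ma²), so ΔE = (3² − 1²) π²ℏ²/(2ma²).
ΔE = 8 × π² / (2 × 2.98 × 4.86²) = 0.5609.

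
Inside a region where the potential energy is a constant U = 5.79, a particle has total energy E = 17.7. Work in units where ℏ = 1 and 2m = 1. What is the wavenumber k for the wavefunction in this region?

With E > U the solution is oscillatory, ψ ∝ e^{±ikx} with k = √(2m(E − U))/ℏ.
k = √(2 × 0.5 × 11.91) = 3.451.

k = 3.45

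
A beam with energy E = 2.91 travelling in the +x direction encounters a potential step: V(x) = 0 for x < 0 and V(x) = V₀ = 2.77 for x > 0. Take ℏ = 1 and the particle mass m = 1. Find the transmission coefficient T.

On each side the TISE gives plane waves with k = √(2m(E − V))/ℏ: k₁ = √(2·1·2.91) = 2.412, k₂ = √(2·1·0.14) = 0.5292.
Continuity of ψ and ψ′ at the step yields the reflection amplitude r = (k₁ − k₂)/(k₁ + k₂) = 0.6402; thus R = |r|² = 0.4099, T = 0.5901.

T = 0.590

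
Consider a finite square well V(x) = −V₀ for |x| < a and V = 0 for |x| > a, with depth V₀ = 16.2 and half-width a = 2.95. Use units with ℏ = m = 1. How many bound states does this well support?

The dimensionless depth is z₀ = a√(2mV₀)/ℏ = 2.95 × √(32.40) = 16.79.
The even/odd transcendental equations gain one root per π/2 in z₀, giving N = 1 + ⌊2z₀/π⌋ = 1 + ⌊10.69⌋ = 11.

N = 11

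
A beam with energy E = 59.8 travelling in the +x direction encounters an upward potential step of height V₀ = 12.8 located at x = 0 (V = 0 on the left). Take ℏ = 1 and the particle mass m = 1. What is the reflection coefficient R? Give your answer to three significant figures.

R = 0.00362

On each side the TISE gives plane waves with k = √(2m(E − V))/ℏ: k₁ = √(2·1·59.8) = 10.94, k₂ = √(2·1·47) = 9.695.
Matching ψ and ψ′ at x = 0 gives r = (k₁ − k₂)/(k₁ + k₂), so R = r² = 0.003617 and T = 1 − R = 0.9964.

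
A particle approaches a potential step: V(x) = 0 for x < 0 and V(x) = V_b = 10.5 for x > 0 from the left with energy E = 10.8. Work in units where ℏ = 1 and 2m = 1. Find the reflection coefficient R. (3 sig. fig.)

The wavenumbers are k₁ = √(2mE)/ℏ = 3.286 on the left and k₂ = √(2m(E − V_b))/ℏ = 0.5477 on the right.
Continuity of ψ and ψ′ at the step yields the reflection amplitude r = (k₁ − k₂)/(k₁ + k₂) = 0.7143; thus R = |r|² = 0.5102, T = 0.4898.

R = 0.510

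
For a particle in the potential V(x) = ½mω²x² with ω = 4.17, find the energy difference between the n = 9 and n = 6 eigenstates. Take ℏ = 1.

E_n = ℏω(n + ½), so ΔE = (9 − 6) ℏω = 3 × 4.17 = 12.51.

ΔE = 12.5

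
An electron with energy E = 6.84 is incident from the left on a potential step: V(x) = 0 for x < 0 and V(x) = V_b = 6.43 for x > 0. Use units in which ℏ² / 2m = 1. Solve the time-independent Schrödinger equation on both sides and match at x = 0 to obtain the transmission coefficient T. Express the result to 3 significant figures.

The wavenumbers are k₁ = √(2mE)/ℏ = 2.615 on the left and k₂ = √(2m(E − V_b))/ℏ = 0.6403 on the right.
Continuity of ψ and ψ′ at the step yields the reflection amplitude r = (k₁ − k₂)/(k₁ + k₂) = 0.6066; thus R = |r|² = 0.3680, T = 0.6320.

T = 0.632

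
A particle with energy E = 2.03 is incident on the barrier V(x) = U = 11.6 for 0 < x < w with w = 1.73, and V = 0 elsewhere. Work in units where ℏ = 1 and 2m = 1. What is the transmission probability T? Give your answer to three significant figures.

E < U: inside the barrier ψ ∝ e^{±κx} with κ = √(2m(U − E))/ℏ = 3.094.
κw = 5.352, sinh(κw) = 105.5.
The exact tunnelling result is T⁻¹ = 1 + U² sinh²(κw) / [4E(U − E)] = 19270, so T = 0.0000519.

T = 0.0000519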